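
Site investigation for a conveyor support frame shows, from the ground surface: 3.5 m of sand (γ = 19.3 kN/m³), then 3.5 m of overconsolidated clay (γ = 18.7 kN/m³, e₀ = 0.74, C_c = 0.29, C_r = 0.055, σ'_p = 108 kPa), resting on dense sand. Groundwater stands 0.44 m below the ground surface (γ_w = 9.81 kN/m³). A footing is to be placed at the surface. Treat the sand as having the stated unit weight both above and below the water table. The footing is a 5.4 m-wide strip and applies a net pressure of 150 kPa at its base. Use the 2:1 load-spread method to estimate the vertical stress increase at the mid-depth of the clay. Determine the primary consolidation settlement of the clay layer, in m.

S_c ≈ 0.0794 m

Mid-depth of clay below the ground surface: z = 3.5 + 3.5/2 = 5.25 m.
Total vertical stress at mid-clay: σ_v = 19.3×3.5 + 18.7×1.75 = 100.28 kPa.
Pore pressure: u = 9.81×(5.25 − 0.44) = 47.186 kPa.
Initial effective stress: σ'_0 = σ_v − u = 100.28 − 47.186 = 53.094 kPa.
Stress increase at mid-clay by the 2:1 spreading method:
Δσ = qB/(B+z) = 150×5.4/(5.4+5.25) = 76.056 kPa
Final effective stress: σ'_f = 53.094 + 76.056 = 129.15 kPa.
σ'_f = 129.15 > σ'_p = 108 kPa, so the stress path crosses the preconsolidation pressure — recompression up to σ'_p, then virgin compression beyond:
S_c = H/(1+e₀)·[C_r·log₁₀(σ'_p/σ'_0) + C_c·log₁₀(σ'_f/σ'_p)]
    = 3.5/1.74 × [0.055×log₁₀(108/53.094) + 0.29×log₁₀(129.15/108)]
    = 2.0115 × [0.016961 + 0.022524] = 0.07942 m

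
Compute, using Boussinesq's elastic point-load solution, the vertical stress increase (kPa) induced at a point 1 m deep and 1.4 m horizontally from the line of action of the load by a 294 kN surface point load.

Boussinesq vertical stress below a point load on an elastic half-space:
Δσ_z = 3P/(2πz²) · [1 + (r/z)²]^(−5/2)
r/z = 1.4/1 = 1.4; [1+(r/z)²]^(−5/2) = 0.066339.
Δσ_z = 3×294/(2π×1²) × 0.066339 = 140.37 × 0.066339 = 9.312 kPa

Δσ_z ≈ 9.31 kPa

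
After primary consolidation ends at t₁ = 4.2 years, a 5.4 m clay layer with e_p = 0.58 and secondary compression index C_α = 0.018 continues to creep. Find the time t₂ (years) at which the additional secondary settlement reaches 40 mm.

S_s = C_α·H/(1+e_p)·log₁₀(t₂/t₁) ⇒ log₁₀(t₂/t₁) = S_s·(1+e_p)/(C_α·H).
log₁₀(t₂/t₁) = 0.04 × (1+0.58) / (0.018×5.4) = 0.6502
t₂ = t₁ × 10^0.6502 = 4.2 × 4.469 = 18.77 years

t₂ ≈ 18.8 years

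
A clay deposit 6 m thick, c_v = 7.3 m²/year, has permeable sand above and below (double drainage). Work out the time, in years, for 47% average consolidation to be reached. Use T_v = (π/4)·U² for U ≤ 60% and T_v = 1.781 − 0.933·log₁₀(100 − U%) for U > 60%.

Drainage path length: H_d = H/2 = 3 m (double drainage).
U ≤ 60%: T_v = (π/4)·U² = (π/4)×0.47² = 0.17349.
t = T_v·H_d²/c_v = 0.17349×3²/7.3 = 0.2139 years.

t ≈ 0.214 years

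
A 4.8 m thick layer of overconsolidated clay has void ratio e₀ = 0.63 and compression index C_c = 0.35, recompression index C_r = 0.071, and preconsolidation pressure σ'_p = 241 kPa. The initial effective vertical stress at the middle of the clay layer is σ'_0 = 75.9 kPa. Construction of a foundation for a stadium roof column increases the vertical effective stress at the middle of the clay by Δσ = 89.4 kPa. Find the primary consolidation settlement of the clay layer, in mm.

Final effective stress: σ'_f = 75.9 + 89.4 = 165.3 kPa.
σ'_f = 165.3 ≤ σ'_p = 241 kPa, so the clay remains overconsolidated and only the recompression index applies:
S_c = C_r·H/(1+e₀)·log₁₀(σ'_f/σ'_0) = 0.071×4.8/1.63×log₁₀(165.3/75.9)
    = 0.20908 × 0.33803 = 0.07068 m

S_c ≈ 70.7 mm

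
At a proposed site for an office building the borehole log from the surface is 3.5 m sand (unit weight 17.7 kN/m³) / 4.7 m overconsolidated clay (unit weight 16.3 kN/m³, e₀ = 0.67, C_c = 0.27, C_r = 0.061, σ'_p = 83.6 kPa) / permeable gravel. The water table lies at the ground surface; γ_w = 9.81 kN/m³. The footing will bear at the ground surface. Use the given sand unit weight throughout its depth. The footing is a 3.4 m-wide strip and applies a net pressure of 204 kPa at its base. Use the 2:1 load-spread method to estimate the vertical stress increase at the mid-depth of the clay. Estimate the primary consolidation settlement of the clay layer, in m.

S_c ≈ 0.163 m

Mid-depth of clay below the ground surface: z = 3.5 + 4.7/2 = 5.85 m.
Total vertical stress at mid-clay: σ_v = 17.7×3.5 + 16.3×2.35 = 100.25 kPa.
Pore pressure: u = 9.81×(5.85 − 0) = 57.389 kPa.
Initial effective stress: σ'_0 = σ_v − u = 100.25 − 57.389 = 42.861 kPa.
Stress increase at mid-clay by the 2:1 spreading method:
Δσ = qB/(B+z) = 204×3.4/(3.4+5.85) = 74.984 kPa
Final effective stress: σ'_f = 42.861 + 74.984 = 117.84 kPa.
σ'_f = 117.84 > σ'_p = 83.6 kPa, so the stress path crosses the preconsolidation pressure — recompression up to σ'_p, then virgin compression beyond:
S_c = H/(1+e₀)·[C_r·log₁₀(σ'_p/σ'_0) + C_c·log₁₀(σ'_f/σ'_p)]
    = 4.7/1.67 × [0.061×log₁₀(83.6/42.861) + 0.27×log₁₀(117.84/83.6)]
    = 2.8144 × [0.017699 + 0.040253] = 0.1631 m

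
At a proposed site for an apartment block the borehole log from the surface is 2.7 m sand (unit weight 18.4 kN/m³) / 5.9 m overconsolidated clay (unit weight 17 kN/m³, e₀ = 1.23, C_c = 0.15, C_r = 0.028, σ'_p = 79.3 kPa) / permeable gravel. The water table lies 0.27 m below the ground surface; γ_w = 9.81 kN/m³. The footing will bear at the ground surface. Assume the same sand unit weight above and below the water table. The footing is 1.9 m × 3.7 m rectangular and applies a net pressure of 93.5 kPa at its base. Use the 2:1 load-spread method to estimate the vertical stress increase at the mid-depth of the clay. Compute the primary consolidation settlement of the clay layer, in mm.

Mid-depth of clay below the ground surface: z = 2.7 + 5.9/2 = 5.65 m.
Total vertical stress at mid-clay: σ_v = 18.4×2.7 + 17×2.95 = 99.83 kPa.
Pore pressure: u = 9.81×(5.65 − 0.27) = 52.778 kPa.
Initial effective stress: σ'_0 = σ_v − u = 99.83 − 52.778 = 47.052 kPa.
Stress increase at mid-clay by the 2:1 spreading method:
Δσ = qBL/((B+z)(L+z)) = 93.5×1.9×3.7/((1.9+5.65)(3.7+5.65)) = 9.3113 kPa
Final effective stress: σ'_f = 47.052 + 9.3113 = 56.363 kPa.
σ'_f = 56.363 ≤ σ'_p = 79.3 kPa, so the clay remains overconsolidated and only the recompression index applies:
S_c = C_r·H/(1+e₀)·log₁₀(σ'_f/σ'_0) = 0.028×5.9/2.23×log₁₀(56.363/47.052)
    = 0.07408 × 0.078416 = 0.005809 m

S_c ≈ 5.81 mm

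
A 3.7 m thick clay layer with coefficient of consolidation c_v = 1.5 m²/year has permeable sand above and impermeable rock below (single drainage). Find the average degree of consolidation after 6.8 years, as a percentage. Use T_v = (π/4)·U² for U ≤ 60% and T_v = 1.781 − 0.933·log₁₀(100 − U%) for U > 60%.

Drainage path length: H_d = H = 3.7 m (single drainage).
T_v = c_v·t/H_d² = 1.5×6.8/3.7² = 0.74507.
T_v = 0.74507 corresponds to the U > 60% branch:
U = 1 − 10^((1.781 − T_v)/0.933)/100 = 0.8711

U ≈ 87.1 %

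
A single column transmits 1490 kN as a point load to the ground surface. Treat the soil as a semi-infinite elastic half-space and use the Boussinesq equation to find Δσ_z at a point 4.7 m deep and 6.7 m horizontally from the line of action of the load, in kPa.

Boussinesq vertical stress below a point load on an elastic half-space:
Δσ_z = 3P/(2πz²) · [1 + (r/z)²]^(−5/2)
r/z = 6.7/4.7 = 1.4255; [1+(r/z)²]^(−5/2) = 0.062464.
Δσ_z = 3×1490/(2π×4.7²) × 0.062464 = 32.206 × 0.062464 = 2.012 kPa

Δσ_z ≈ 2.01 kPa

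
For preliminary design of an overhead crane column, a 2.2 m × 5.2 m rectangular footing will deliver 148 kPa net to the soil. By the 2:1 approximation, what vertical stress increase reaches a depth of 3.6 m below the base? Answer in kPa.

Δσ_z ≈ 33.2 kPa

By the 2:1 method the load spreads at 1 horizontal : 2 vertical, so at depth z the loaded area has grown by z in each plan dimension:
Δσ = qBL/((B+z)(L+z)) = 148×2.2×5.2/((2.2+3.6)(5.2+3.6)) = 33.172 kPa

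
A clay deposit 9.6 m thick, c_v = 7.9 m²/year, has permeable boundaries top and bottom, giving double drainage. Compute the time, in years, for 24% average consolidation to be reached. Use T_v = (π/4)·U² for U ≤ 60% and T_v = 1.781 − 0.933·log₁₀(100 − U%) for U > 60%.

Drainage path length: H_d = H/2 = 4.8 m (double drainage).
U ≤ 60%: T_v = (π/4)·U² = (π/4)×0.24² = 0.045239.
t = T_v·H_d²/c_v = 0.045239×4.8²/7.9 = 0.1319 years.

t ≈ 0.132 years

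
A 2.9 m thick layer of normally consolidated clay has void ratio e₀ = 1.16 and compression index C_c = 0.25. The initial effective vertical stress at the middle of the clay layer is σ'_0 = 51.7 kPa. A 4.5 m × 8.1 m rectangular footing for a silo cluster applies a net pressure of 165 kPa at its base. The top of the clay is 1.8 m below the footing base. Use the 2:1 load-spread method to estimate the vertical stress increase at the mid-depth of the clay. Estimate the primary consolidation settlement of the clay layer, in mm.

Mid-depth of clay below the footing base: z = 1.8 + 2.9/2 = 3.25 m.
Stress increase at mid-clay by the 2:1 spreading method:
Δσ = qBL/((B+z)(L+z)) = 165×4.5×8.1/((4.5+3.25)(8.1+3.25)) = 68.373 kPa
Final effective stress: σ'_f = σ'_0 + Δσ = 51.7 + 68.373 = 120.07 kPa.
Normally consolidated clay, so the full stress increment lies on the virgin compression line:
S_c = C_c·H/(1+e₀)·log₁₀(σ'_f/σ'_0) = 0.25×2.9/(1+1.16)×log₁₀(120.07/51.7)
    = 0.33565 × 0.36594 = 0.1228 m

S_c ≈ 123 mm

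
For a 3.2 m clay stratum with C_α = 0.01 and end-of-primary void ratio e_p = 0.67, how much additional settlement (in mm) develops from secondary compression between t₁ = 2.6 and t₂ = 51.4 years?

S_s ≈ 24.8 mm

Secondary compression: S_s = C_α·H/(1+e_p)·log₁₀(t₂/t₁)
S_s = 0.01×3.2/(1+0.67)×log₁₀(51.4/2.6)
    = 0.01916 × 1.296 = 0.02483 m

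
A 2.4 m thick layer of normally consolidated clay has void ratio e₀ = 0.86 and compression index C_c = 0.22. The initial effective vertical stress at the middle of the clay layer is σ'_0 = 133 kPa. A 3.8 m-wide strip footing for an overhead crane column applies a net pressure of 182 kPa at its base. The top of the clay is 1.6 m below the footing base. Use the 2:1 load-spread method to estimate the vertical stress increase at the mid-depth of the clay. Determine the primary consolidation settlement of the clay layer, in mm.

S_c ≈ 71.6 mm

Mid-depth of clay below the footing base: z = 1.6 + 2.4/2 = 2.8 m.
Stress increase at mid-clay by the 2:1 spreading method:
Δσ = qB/(B+z) = 182×3.8/(3.8+2.8) = 104.79 kPa
Final effective stress: σ'_f = σ'_0 + Δσ = 133 + 104.79 = 237.79 kPa.
Normally consolidated clay, so the full stress increment lies on the virgin compression line:
S_c = C_c·H/(1+e₀)·log₁₀(σ'_f/σ'_0) = 0.22×2.4/(1+0.86)×log₁₀(237.79/133)
    = 0.28387 × 0.25234 = 0.07163 m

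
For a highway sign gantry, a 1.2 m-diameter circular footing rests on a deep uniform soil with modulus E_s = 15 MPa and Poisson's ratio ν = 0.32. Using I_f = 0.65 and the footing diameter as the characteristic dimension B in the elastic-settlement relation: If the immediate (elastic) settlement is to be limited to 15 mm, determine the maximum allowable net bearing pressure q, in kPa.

q ≈ 321 kPa

E_s = 15 MPa = 15000 kPa.
S_e = q·B·(1−ν²)/E_s · I_f  ⇒  q = S_e·E_s / (B·(1−ν²)·I_f).
q = 0.015 × 15000 / (1.2 × 0.8976 × 0.65) = 321.4 kPa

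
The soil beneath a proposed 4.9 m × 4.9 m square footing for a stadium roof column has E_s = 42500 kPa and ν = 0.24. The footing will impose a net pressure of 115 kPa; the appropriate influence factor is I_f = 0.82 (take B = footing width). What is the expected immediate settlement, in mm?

Immediate (elastic) settlement: S_e = q·B·(1−ν²)/E_s · I_f.
S_e = 115 × 4.9 × (1 − 0.24²) / 42500 × 0.82
    = 115 × 4.9 × 0.9424 / 42500 × 0.82
    = 0.01025 m = 10.25 mm

S_e ≈ 10.2 mm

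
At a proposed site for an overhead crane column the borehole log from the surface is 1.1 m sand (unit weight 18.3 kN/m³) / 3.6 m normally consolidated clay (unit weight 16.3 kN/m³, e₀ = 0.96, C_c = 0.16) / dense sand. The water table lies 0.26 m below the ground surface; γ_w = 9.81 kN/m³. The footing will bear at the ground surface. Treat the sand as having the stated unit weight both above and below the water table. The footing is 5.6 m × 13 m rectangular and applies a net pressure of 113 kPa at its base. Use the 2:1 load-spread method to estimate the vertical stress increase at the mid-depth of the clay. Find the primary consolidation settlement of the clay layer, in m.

S_c ≈ 0.163 m

Mid-depth of clay below the ground surface: z = 1.1 + 3.6/2 = 2.9 m.
Total vertical stress at mid-clay: σ_v = 18.3×1.1 + 16.3×1.8 = 49.47 kPa.
Pore pressure: u = 9.81×(2.9 − 0.26) = 25.898 kPa.
Initial effective stress: σ'_0 = σ_v − u = 49.47 − 25.898 = 23.572 kPa.
Stress increase at mid-clay by the 2:1 spreading method:
Δσ = qBL/((B+z)(L+z)) = 113×5.6×13/((5.6+2.9)(13+2.9)) = 60.869 kPa
Final effective stress: σ'_f = σ'_0 + Δσ = 23.572 + 60.869 = 84.441 kPa.
Normally consolidated clay, so the full stress increment lies on the virgin compression line:
S_c = C_c·H/(1+e₀)·log₁₀(σ'_f/σ'_0) = 0.16×3.6/(1+0.96)×log₁₀(84.441/23.572)
    = 0.29388 × 0.55416 = 0.1629 m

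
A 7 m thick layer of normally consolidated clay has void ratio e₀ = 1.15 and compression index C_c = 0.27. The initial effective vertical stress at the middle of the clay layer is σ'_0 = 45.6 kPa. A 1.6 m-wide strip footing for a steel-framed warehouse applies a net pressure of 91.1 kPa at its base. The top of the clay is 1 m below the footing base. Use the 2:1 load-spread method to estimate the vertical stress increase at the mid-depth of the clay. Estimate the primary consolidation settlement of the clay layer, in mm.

S_c ≈ 161 mm

Mid-depth of clay below the footing base: z = 1 + 7/2 = 4.5 m.
Stress increase at mid-clay by the 2:1 spreading method:
Δσ = qB/(B+z) = 91.1×1.6/(1.6+4.5) = 23.895 kPa
Final effective stress: σ'_f = σ'_0 + Δσ = 45.6 + 23.895 = 69.495 kPa.
Normally consolidated clay, so the full stress increment lies on the virgin compression line:
S_c = C_c·H/(1+e₀)·log₁₀(σ'_f/σ'_0) = 0.27×7/(1+1.15)×log₁₀(69.495/45.6)
    = 0.87907 × 0.18299 = 0.1609 m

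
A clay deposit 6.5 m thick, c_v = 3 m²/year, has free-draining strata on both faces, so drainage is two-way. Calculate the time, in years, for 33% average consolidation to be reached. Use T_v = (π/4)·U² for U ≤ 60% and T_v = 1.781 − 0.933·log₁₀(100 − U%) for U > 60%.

Drainage path length: H_d = H/2 = 3.25 m (double drainage).
U ≤ 60%: T_v = (π/4)·U² = (π/4)×0.33² = 0.08553.
t = T_v·H_d²/c_v = 0.08553×3.25²/3 = 0.3011 years.

t ≈ 0.301 years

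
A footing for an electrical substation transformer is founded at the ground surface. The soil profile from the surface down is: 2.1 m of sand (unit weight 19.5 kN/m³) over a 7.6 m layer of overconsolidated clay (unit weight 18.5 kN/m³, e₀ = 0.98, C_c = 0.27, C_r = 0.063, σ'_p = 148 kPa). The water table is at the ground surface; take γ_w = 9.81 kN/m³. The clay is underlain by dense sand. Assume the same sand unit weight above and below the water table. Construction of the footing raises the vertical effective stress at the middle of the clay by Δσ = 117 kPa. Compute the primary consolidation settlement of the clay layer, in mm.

Mid-depth of clay below the ground surface: z = 2.1 + 7.6/2 = 5.9 m.
Total vertical stress at mid-clay: σ_v = 19.5×2.1 + 18.5×3.8 = 111.25 kPa.
Pore pressure: u = 9.81×(5.9 − 0) = 57.879 kPa.
Initial effective stress: σ'_0 = σ_v − u = 111.25 − 57.879 = 53.371 kPa.
Final effective stress: σ'_f = 53.371 + 117 = 170.37 kPa.
σ'_f = 170.37 > σ'_p = 148 kPa, so the stress path crosses the preconsolidation pressure — recompression up to σ'_p, then virgin compression beyond:
S_c = H/(1+e₀)·[C_r·log₁₀(σ'_p/σ'_0) + C_c·log₁₀(σ'_f/σ'_p)]
    = 7.6/1.98 × [0.063×log₁₀(148/53.371) + 0.27×log₁₀(170.37/148)]
    = 3.8384 × [0.027906 + 0.016505] = 0.1705 m

S_c ≈ 170 mm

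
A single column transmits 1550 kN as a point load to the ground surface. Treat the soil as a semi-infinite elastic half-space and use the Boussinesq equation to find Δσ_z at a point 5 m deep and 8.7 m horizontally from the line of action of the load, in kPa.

Boussinesq vertical stress below a point load on an elastic half-space:
Δσ_z = 3P/(2πz²) · [1 + (r/z)²]^(−5/2)
r/z = 8.7/5 = 1.74; [1+(r/z)²]^(−5/2) = 0.030717.
Δσ_z = 3×1550/(2π×5²) × 0.030717 = 29.603 × 0.030717 = 0.9093 kPa

Δσ_z ≈ 0.909 kPa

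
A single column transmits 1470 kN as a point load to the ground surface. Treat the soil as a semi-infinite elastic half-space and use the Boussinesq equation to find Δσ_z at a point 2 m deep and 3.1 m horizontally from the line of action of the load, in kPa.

Boussinesq vertical stress below a point load on an elastic half-space:
Δσ_z = 3P/(2πz²) · [1 + (r/z)²]^(−5/2)
r/z = 3.1/2 = 1.55; [1+(r/z)²]^(−5/2) = 0.046828.
Δσ_z = 3×1470/(2π×2²) × 0.046828 = 175.47 × 0.046828 = 8.217 kPa

Δσ_z ≈ 8.22 kPa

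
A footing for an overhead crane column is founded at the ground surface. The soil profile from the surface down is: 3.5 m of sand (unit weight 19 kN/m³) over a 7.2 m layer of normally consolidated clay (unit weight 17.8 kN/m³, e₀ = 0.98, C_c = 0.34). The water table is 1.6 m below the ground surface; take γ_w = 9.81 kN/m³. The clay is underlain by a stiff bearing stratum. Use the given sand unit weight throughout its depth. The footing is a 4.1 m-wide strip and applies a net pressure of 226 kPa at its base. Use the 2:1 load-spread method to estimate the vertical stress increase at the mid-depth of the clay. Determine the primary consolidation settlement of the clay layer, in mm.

Mid-depth of clay below the ground surface: z = 3.5 + 7.2/2 = 7.1 m.
Total vertical stress at mid-clay: σ_v = 19×3.5 + 17.8×3.6 = 130.58 kPa.
Pore pressure: u = 9.81×(7.1 − 1.6) = 53.955 kPa.
Initial effective stress: σ'_0 = σ_v − u = 130.58 − 53.955 = 76.625 kPa.
Stress increase at mid-clay by the 2:1 spreading method:
Δσ = qB/(B+z) = 226×4.1/(4.1+7.1) = 82.732 kPa
Final effective stress: σ'_f = σ'_0 + Δσ = 76.625 + 82.732 = 159.36 kPa.
Normally consolidated clay, so the full stress increment lies on the virgin compression line:
S_c = C_c·H/(1+e₀)·log₁₀(σ'_f/σ'_0) = 0.34×7.2/(1+0.98)×log₁₀(159.36/76.625)
    = 1.2364 × 0.31801 = 0.3932 m

S_c ≈ 393 mm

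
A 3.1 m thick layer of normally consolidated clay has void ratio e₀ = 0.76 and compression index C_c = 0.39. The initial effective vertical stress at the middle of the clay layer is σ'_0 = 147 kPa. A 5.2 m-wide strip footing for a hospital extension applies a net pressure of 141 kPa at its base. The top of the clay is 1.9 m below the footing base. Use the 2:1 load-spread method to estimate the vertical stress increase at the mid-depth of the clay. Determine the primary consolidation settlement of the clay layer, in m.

Mid-depth of clay below the footing base: z = 1.9 + 3.1/2 = 3.45 m.
Stress increase at mid-clay by the 2:1 spreading method:
Δσ = qB/(B+z) = 141×5.2/(5.2+3.45) = 84.763 kPa
Final effective stress: σ'_f = σ'_0 + Δσ = 147 + 84.763 = 231.76 kPa.
Normally consolidated clay, so the full stress increment lies on the virgin compression line:
S_c = C_c·H/(1+e₀)·log₁₀(σ'_f/σ'_0) = 0.39×3.1/(1+0.76)×log₁₀(231.76/147)
    = 0.68693 × 0.19772 = 0.1358 m

S_c ≈ 0.136 m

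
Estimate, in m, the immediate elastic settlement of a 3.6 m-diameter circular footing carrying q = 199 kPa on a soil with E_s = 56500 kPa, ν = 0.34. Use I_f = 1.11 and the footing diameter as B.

Immediate (elastic) settlement: S_e = q·B·(1−ν²)/E_s · I_f.
S_e = 199 × 3.6 × (1 − 0.34²) / 56500 × 1.11
    = 199 × 3.6 × 0.8844 / 56500 × 1.11
    = 0.01245 m

S_e ≈ 0.0124 m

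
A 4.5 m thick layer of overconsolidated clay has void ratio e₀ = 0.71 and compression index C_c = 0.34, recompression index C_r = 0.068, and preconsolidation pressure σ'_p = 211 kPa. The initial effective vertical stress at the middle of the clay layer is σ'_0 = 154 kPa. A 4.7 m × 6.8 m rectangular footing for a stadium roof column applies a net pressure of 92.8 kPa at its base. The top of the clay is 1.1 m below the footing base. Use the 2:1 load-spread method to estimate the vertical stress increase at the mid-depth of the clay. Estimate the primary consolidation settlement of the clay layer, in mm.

S_c ≈ 16.4 mm

Mid-depth of clay below the footing base: z = 1.1 + 4.5/2 = 3.35 m.
Stress increase at mid-clay by the 2:1 spreading method:
Δσ = qBL/((B+z)(L+z)) = 92.8×4.7×6.8/((4.7+3.35)(6.8+3.35)) = 36.299 kPa
Final effective stress: σ'_f = 154 + 36.299 = 190.3 kPa.
σ'_f = 190.3 ≤ σ'_p = 211 kPa, so the clay remains overconsolidated and only the recompression index applies:
S_c = C_r·H/(1+e₀)·log₁₀(σ'_f/σ'_0) = 0.068×4.5/1.71×log₁₀(190.3/154)
    = 0.17895 × 0.091918 = 0.01645 m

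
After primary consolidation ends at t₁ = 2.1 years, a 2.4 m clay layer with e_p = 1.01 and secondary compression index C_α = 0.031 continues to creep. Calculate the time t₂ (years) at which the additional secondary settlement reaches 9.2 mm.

t₂ ≈ 3.72 years

S_s = C_α·H/(1+e_p)·log₁₀(t₂/t₁) ⇒ log₁₀(t₂/t₁) = S_s·(1+e_p)/(C_α·H).
log₁₀(t₂/t₁) = 0.0092 × (1+1.01) / (0.031×2.4) = 0.2485
t₂ = t₁ × 10^0.2485 = 2.1 × 1.772 = 3.722 years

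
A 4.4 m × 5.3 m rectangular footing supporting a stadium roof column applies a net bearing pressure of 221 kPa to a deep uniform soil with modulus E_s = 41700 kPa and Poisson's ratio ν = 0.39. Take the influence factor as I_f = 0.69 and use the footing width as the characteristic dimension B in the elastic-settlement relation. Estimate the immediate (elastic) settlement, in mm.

S_e ≈ 13.6 mm

Immediate (elastic) settlement: S_e = q·B·(1−ν²)/E_s · I_f.
S_e = 221 × 4.4 × (1 − 0.39²) / 41700 × 0.69
    = 221 × 4.4 × 0.8479 / 41700 × 0.69
    = 0.01364 m = 13.64 mm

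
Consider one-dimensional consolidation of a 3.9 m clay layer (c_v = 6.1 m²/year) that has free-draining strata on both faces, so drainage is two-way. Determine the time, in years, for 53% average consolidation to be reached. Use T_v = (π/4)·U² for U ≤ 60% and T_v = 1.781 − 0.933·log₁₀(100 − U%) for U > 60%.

Drainage path length: H_d = H/2 = 1.95 m (double drainage).
U ≤ 60%: T_v = (π/4)·U² = (π/4)×0.53² = 0.22062.
t = T_v·H_d²/c_v = 0.22062×1.95²/6.1 = 0.1375 years.

t ≈ 0.138 years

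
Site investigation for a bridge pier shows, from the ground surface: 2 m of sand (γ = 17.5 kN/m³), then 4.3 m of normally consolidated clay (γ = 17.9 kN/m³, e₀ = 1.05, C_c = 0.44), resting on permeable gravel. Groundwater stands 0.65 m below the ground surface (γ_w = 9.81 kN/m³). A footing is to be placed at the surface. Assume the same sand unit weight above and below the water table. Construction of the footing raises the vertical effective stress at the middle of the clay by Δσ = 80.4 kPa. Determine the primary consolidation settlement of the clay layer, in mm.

S_c ≈ 447 mm

Mid-depth of clay below the ground surface: z = 2 + 4.3/2 = 4.15 m.
Total vertical stress at mid-clay: σ_v = 17.5×2 + 17.9×2.15 = 73.485 kPa.
Pore pressure: u = 9.81×(4.15 − 0.65) = 34.335 kPa.
Initial effective stress: σ'_0 = σ_v − u = 73.485 − 34.335 = 39.15 kPa.
Final effective stress: σ'_f = σ'_0 + Δσ = 39.15 + 80.4 = 119.55 kPa.
Normally consolidated clay, so the full stress increment lies on the virgin compression line:
S_c = C_c·H/(1+e₀)·log₁₀(σ'_f/σ'_0) = 0.44×4.3/(1+1.05)×log₁₀(119.55/39.15)
    = 0.92293 × 0.48482 = 0.4475 m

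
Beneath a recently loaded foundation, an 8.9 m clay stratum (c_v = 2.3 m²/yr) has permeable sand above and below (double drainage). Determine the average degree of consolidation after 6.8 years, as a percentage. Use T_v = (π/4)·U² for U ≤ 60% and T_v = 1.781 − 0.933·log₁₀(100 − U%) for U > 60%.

U ≈ 88.5 %

Drainage path length: H_d = H/2 = 4.45 m (double drainage).
T_v = c_v·t/H_d² = 2.3×6.8/4.45² = 0.7898.
T_v = 0.7898 corresponds to the U > 60% branch:
U = 1 − 10^((1.781 − T_v)/0.933)/100 = 0.8846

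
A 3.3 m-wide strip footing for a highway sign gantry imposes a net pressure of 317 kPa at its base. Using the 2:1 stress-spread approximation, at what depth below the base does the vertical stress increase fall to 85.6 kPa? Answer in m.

z ≈ 8.92 m

2:1 spreading — at depth z the loaded area has grown by z in each plan dimension:
qB/(B+z) = Δσ_z ⇒ z = qB/Δσ_z − B = 317×3.3/85.6 − 3.3 = 8.921 m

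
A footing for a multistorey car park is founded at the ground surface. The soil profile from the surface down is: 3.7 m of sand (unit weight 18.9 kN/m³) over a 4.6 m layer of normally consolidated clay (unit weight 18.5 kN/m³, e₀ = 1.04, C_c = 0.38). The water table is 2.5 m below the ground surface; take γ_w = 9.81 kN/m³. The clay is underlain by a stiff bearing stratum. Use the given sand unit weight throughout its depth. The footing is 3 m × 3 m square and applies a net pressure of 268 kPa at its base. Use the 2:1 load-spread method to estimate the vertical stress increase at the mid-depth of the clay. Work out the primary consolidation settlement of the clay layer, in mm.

Mid-depth of clay below the ground surface: z = 3.7 + 4.6/2 = 6 m.
Total vertical stress at mid-clay: σ_v = 18.9×3.7 + 18.5×2.3 = 112.48 kPa.
Pore pressure: u = 9.81×(6 − 2.5) = 34.335 kPa.
Initial effective stress: σ'_0 = σ_v − u = 112.48 − 34.335 = 78.145 kPa.
Stress increase at mid-clay by the 2:1 spreading method:
Δσ = qBL/((B+z)(L+z)) = 268×3×3/((3+6)(3+6)) = 29.778 kPa
Final effective stress: σ'_f = σ'_0 + Δσ = 78.145 + 29.778 = 107.92 kPa.
Normally consolidated clay, so the full stress increment lies on the virgin compression line:
S_c = C_c·H/(1+e₀)·log₁₀(σ'_f/σ'_0) = 0.38×4.6/(1+1.04)×log₁₀(107.92/78.145)
    = 0.85686 × 0.1402 = 0.1201 m

S_c ≈ 120 mm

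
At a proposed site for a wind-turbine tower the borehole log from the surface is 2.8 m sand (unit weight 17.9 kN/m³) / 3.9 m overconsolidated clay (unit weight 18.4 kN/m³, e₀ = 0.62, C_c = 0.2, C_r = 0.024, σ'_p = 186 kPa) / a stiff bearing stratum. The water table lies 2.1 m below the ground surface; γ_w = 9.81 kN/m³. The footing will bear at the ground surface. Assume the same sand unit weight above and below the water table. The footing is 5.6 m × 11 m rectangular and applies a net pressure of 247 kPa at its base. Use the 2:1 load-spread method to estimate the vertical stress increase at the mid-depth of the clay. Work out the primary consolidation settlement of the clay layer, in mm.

Mid-depth of clay below the ground surface: z = 2.8 + 3.9/2 = 4.75 m.
Total vertical stress at mid-clay: σ_v = 17.9×2.8 + 18.4×1.95 = 86 kPa.
Pore pressure: u = 9.81×(4.75 − 2.1) = 25.997 kPa.
Initial effective stress: σ'_0 = σ_v − u = 86 − 25.997 = 60.003 kPa.
Stress increase at mid-clay by the 2:1 spreading method:
Δσ = qBL/((B+z)(L+z)) = 247×5.6×11/((5.6+4.75)(11+4.75)) = 93.338 kPa
Final effective stress: σ'_f = 60.003 + 93.338 = 153.34 kPa.
σ'_f = 153.34 ≤ σ'_p = 186 kPa, so the clay remains overconsolidated and only the recompression index applies:
S_c = C_r·H/(1+e₀)·log₁₀(σ'_f/σ'_0) = 0.024×3.9/1.62×log₁₀(153.34/60.003)
    = 0.057778 × 0.40748 = 0.02354 m

S_c ≈ 23.5 mm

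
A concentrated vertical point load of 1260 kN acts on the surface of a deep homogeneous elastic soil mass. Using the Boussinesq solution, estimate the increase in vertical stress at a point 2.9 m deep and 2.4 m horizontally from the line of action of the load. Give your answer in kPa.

Δσ_z ≈ 19.4 kPa

Boussinesq vertical stress below a point load on an elastic half-space:
Δσ_z = 3P/(2πz²) · [1 + (r/z)²]^(−5/2)
r/z = 2.4/2.9 = 0.82759; [1+(r/z)²]^(−5/2) = 0.27137.
Δσ_z = 3×1260/(2π×2.9²) × 0.27137 = 71.535 × 0.27137 = 19.41 kPa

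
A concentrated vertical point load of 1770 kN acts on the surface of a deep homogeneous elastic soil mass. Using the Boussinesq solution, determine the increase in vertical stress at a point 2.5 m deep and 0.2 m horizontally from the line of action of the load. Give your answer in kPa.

Δσ_z ≈ 133 kPa

Boussinesq vertical stress below a point load on an elastic half-space:
Δσ_z = 3P/(2πz²) · [1 + (r/z)²]^(−5/2)
r/z = 0.2/2.5 = 0.08; [1+(r/z)²]^(−5/2) = 0.98418.
Δσ_z = 3×1770/(2π×2.5²) × 0.98418 = 135.22 × 0.98418 = 133.1 kPa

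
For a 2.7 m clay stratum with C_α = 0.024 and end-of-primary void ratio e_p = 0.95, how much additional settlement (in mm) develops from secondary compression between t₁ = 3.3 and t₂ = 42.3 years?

S_s ≈ 36.8 mm

Secondary compression: S_s = C_α·H/(1+e_p)·log₁₀(t₂/t₁)
S_s = 0.024×2.7/(1+0.95)×log₁₀(42.3/3.3)
    = 0.03323 × 1.108 = 0.03681 m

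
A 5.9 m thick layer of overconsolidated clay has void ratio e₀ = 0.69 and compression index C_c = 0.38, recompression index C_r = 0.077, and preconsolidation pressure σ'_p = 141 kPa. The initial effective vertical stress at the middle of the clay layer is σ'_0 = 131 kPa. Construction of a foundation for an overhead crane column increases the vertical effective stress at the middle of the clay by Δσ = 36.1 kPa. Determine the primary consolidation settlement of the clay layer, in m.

Final effective stress: σ'_f = 131 + 36.1 = 167.1 kPa.
σ'_f = 167.1 > σ'_p = 141 kPa, so the stress path crosses the preconsolidation pressure — recompression up to σ'_p, then virgin compression beyond:
S_c = H/(1+e₀)·[C_r·log₁₀(σ'_p/σ'_0) + C_c·log₁₀(σ'_f/σ'_p)]
    = 5.9/1.69 × [0.077×log₁₀(141/131) + 0.38×log₁₀(167.1/141)]
    = 3.4911 × [0.00246 + 0.028028] = 0.1064 m

S_c ≈ 0.106 m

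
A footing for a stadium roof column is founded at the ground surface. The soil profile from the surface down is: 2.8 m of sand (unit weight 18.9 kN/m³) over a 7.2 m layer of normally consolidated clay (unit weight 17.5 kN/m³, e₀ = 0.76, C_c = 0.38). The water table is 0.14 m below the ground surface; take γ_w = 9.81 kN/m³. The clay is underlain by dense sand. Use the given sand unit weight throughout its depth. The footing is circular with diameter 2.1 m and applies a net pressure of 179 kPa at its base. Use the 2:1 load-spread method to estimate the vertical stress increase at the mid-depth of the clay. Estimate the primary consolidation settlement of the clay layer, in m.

S_c ≈ 0.123 m

Mid-depth of clay below the ground surface: z = 2.8 + 7.2/2 = 6.4 m.
Total vertical stress at mid-clay: σ_v = 18.9×2.8 + 17.5×3.6 = 115.92 kPa.
Pore pressure: u = 9.81×(6.4 − 0.14) = 61.411 kPa.
Initial effective stress: σ'_0 = σ_v − u = 115.92 − 61.411 = 54.509 kPa.
Stress increase at mid-clay by the 2:1 spreading method:
Δσ ≈ qD²/(D+z)² = 179×2.1²/(2.1+6.4)² = 10.926 kPa
Final effective stress: σ'_f = σ'_0 + Δσ = 54.509 + 10.926 = 65.435 kPa.
Normally consolidated clay, so the full stress increment lies on the virgin compression line:
S_c = C_c·H/(1+e₀)·log₁₀(σ'_f/σ'_0) = 0.38×7.2/(1+0.76)×log₁₀(65.435/54.509)
    = 1.5545 × 0.079342 = 0.1233 m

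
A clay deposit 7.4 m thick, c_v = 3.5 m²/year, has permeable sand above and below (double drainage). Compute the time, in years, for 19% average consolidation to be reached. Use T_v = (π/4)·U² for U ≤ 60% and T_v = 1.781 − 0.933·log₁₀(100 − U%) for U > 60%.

t ≈ 0.111 years

Drainage path length: H_d = H/2 = 3.7 m (double drainage).
U ≤ 60%: T_v = (π/4)·U² = (π/4)×0.19² = 0.028353.
t = T_v·H_d²/c_v = 0.028353×3.7²/3.5 = 0.1109 years.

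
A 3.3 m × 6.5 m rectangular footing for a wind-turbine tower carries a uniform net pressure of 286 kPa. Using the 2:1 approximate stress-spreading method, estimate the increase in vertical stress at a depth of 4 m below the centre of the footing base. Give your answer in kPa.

Δσ_z ≈ 80 kPa

By the 2:1 method the load spreads at 1 horizontal : 2 vertical, so at depth z the loaded area has grown by z in each plan dimension:
Δσ = qBL/((B+z)(L+z)) = 286×3.3×6.5/((3.3+4)(6.5+4)) = 80.035 kPa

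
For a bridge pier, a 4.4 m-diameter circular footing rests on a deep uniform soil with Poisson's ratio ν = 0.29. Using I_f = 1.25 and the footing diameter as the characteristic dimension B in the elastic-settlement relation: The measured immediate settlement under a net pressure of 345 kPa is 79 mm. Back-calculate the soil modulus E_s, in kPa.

E_s ≈ 22000 kPa

S_e = q·B·(1−ν²)/E_s · I_f  ⇒  E_s = q·B·(1−ν²)·I_f / S_e.
E_s = 345 × 4.4 × 0.9159 × 1.25 / 0.079 = 22000 kPa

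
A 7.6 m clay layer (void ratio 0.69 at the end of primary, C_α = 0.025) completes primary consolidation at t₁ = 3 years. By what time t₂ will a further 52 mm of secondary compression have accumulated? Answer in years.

S_s = C_α·H/(1+e_p)·log₁₀(t₂/t₁) ⇒ log₁₀(t₂/t₁) = S_s·(1+e_p)/(C_α·H).
log₁₀(t₂/t₁) = 0.052 × (1+0.69) / (0.025×7.6) = 0.4625
t₂ = t₁ × 10^0.4625 = 3 × 2.901 = 8.703 years

t₂ ≈ 8.7 years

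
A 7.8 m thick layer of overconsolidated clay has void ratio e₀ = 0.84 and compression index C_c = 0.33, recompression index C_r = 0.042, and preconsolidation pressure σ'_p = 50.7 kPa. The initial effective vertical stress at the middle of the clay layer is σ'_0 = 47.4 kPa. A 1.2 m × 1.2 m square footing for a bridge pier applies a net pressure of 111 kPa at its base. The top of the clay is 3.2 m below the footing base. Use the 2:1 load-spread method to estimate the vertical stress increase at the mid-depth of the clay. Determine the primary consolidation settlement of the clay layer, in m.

Mid-depth of clay below the footing base: z = 3.2 + 7.8/2 = 7.1 m.
Stress increase at mid-clay by the 2:1 spreading method:
Δσ = qBL/((B+z)(L+z)) = 111×1.2×1.2/((1.2+7.1)(1.2+7.1)) = 2.3202 kPa
Final effective stress: σ'_f = 47.4 + 2.3202 = 49.72 kPa.
σ'_f = 49.72 ≤ σ'_p = 50.7 kPa, so the clay remains overconsolidated and only the recompression index applies:
S_c = C_r·H/(1+e₀)·log₁₀(σ'_f/σ'_0) = 0.042×7.8/1.84×log₁₀(49.72/47.4)
    = 0.17804 × 0.020753 = 0.003695 m

S_c ≈ 0.00369 m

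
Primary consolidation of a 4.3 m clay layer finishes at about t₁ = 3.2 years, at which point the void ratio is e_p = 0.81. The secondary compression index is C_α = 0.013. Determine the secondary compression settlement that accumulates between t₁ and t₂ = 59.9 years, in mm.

Secondary compression: S_s = C_α·H/(1+e_p)·log₁₀(t₂/t₁)
S_s = 0.013×4.3/(1+0.81)×log₁₀(59.9/3.2)
    = 0.03088 × 1.272 = 0.03929 m

S_s ≈ 39.3 mm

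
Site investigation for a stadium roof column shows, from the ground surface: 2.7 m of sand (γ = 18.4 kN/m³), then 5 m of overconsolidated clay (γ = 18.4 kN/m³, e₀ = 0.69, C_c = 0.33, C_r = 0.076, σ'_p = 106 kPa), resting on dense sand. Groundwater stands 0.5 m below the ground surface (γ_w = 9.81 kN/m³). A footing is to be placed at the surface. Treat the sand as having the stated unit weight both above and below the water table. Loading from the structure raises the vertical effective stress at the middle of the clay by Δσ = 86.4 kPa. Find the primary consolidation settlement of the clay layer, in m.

S_c ≈ 0.18 m

Mid-depth of clay below the ground surface: z = 2.7 + 5/2 = 5.2 m.
Total vertical stress at mid-clay: σ_v = 18.4×2.7 + 18.4×2.5 = 95.68 kPa.
Pore pressure: u = 9.81×(5.2 − 0.5) = 46.107 kPa.
Initial effective stress: σ'_0 = σ_v − u = 95.68 − 46.107 = 49.573 kPa.
Final effective stress: σ'_f = 49.573 + 86.4 = 135.97 kPa.
σ'_f = 135.97 > σ'_p = 106 kPa, so the stress path crosses the preconsolidation pressure — recompression up to σ'_p, then virgin compression beyond:
S_c = H/(1+e₀)·[C_r·log₁₀(σ'_p/σ'_0) + C_c·log₁₀(σ'_f/σ'_p)]
    = 5/1.69 × [0.076×log₁₀(106/49.573) + 0.33×log₁₀(135.97/106)]
    = 2.9586 × [0.025085 + 0.035685] = 0.1798 m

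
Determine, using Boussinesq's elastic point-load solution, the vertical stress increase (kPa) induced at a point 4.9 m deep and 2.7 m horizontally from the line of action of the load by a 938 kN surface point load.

Δσ_z ≈ 9.61 kPa

Boussinesq vertical stress below a point load on an elastic half-space:
Δσ_z = 3P/(2πz²) · [1 + (r/z)²]^(−5/2)
r/z = 2.7/4.9 = 0.55102; [1+(r/z)²]^(−5/2) = 0.51537.
Δσ_z = 3×938/(2π×4.9²) × 0.51537 = 18.653 × 0.51537 = 9.613 kPa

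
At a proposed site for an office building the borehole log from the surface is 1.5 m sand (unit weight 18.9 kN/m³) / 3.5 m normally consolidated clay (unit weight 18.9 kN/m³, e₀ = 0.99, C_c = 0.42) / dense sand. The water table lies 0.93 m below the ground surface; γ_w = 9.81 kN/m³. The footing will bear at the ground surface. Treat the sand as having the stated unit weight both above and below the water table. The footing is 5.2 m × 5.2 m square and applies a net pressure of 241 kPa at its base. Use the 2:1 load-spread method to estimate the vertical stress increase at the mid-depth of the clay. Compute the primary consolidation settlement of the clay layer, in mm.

Mid-depth of clay below the ground surface: z = 1.5 + 3.5/2 = 3.25 m.
Total vertical stress at mid-clay: σ_v = 18.9×1.5 + 18.9×1.75 = 61.425 kPa.
Pore pressure: u = 9.81×(3.25 − 0.93) = 22.759 kPa.
Initial effective stress: σ'_0 = σ_v − u = 61.425 − 22.759 = 38.666 kPa.
Stress increase at mid-clay by the 2:1 spreading method:
Δσ = qBL/((B+z)(L+z)) = 241×5.2×5.2/((5.2+3.25)(5.2+3.25)) = 91.266 kPa
Final effective stress: σ'_f = σ'_0 + Δσ = 38.666 + 91.266 = 129.93 kPa.
Normally consolidated clay, so the full stress increment lies on the virgin compression line:
S_c = C_c·H/(1+e₀)·log₁₀(σ'_f/σ'_0) = 0.42×3.5/(1+0.99)×log₁₀(129.93/38.666)
    = 0.73869 × 0.52638 = 0.3888 m

S_c ≈ 389 mm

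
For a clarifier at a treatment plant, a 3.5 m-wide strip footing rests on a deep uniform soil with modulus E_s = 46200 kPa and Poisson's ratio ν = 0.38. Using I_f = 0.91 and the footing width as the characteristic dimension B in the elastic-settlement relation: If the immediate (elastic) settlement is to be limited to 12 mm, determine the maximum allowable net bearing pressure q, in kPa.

q ≈ 203 kPa

S_e = q·B·(1−ν²)/E_s · I_f  ⇒  q = S_e·E_s / (B·(1−ν²)·I_f).
q = 0.012 × 46200 / (3.5 × 0.8556 × 0.91) = 203.4 kPa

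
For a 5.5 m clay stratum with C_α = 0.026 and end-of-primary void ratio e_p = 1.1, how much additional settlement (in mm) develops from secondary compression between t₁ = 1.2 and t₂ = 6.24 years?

S_s ≈ 48.8 mm

Secondary compression: S_s = C_α·H/(1+e_p)·log₁₀(t₂/t₁)
S_s = 0.026×5.5/(1+1.1)×log₁₀(6.24/1.2)
    = 0.0681 × 0.716 = 0.04876 m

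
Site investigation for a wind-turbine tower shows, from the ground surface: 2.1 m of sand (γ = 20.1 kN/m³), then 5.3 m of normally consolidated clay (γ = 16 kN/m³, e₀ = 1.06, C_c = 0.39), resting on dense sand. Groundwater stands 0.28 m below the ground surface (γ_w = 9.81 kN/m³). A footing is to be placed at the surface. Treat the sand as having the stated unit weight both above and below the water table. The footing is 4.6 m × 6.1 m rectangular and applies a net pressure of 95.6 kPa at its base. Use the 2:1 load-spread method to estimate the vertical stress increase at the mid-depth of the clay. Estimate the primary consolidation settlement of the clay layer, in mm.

S_c ≈ 218 mm

Mid-depth of clay below the ground surface: z = 2.1 + 5.3/2 = 4.75 m.
Total vertical stress at mid-clay: σ_v = 20.1×2.1 + 16×2.65 = 84.61 kPa.
Pore pressure: u = 9.81×(4.75 − 0.28) = 43.851 kPa.
Initial effective stress: σ'_0 = σ_v − u = 84.61 − 43.851 = 40.759 kPa.
Stress increase at mid-clay by the 2:1 spreading method:
Δσ = qBL/((B+z)(L+z)) = 95.6×4.6×6.1/((4.6+4.75)(6.1+4.75)) = 26.443 kPa
Final effective stress: σ'_f = σ'_0 + Δσ = 40.759 + 26.443 = 67.202 kPa.
Normally consolidated clay, so the full stress increment lies on the virgin compression line:
S_c = C_c·H/(1+e₀)·log₁₀(σ'_f/σ'_0) = 0.39×5.3/(1+1.06)×log₁₀(67.202/40.759)
    = 1.0034 × 0.21716 = 0.2179 m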